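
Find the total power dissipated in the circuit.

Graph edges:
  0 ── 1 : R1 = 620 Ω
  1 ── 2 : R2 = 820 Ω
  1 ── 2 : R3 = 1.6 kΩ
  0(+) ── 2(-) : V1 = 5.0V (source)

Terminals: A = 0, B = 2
Nodal analysis, taking node 2 as the 0 V reference.
Source V1 fixes V_0 = 5 V.
KCL at each unknown node (sum of currents leaving = 0; resistances in Ω):
  Node 1: (V_1 - 5)/620 + (V_1 - 0)/820 + (V_1 - 0)/1600 = 0
Collecting terms: 0.003457 × V_1 = 0.008065  =>  V_1 = 2.333 V
Power in each resistor, P = (ΔV)²/R:
  P_R1 = (5 - 2.333)²/620 = 0.01148 W
  P_R2 = (2.333 - 0)²/820 = 0.006635 W
  P_R3 = (2.333 - 0)²/1600 = 0.0034 W
P_total = P_R1 + P_R2 + P_R3 = 0.02151 W

Final answer: 0.02151 W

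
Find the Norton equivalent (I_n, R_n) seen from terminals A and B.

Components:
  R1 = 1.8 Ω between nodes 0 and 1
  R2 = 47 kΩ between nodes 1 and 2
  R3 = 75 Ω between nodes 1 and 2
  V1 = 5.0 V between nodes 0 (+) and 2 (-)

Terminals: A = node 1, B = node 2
Find the Thévenin equivalent first; then I_n = V_th/R_th and R_n = R_th.
Step 1 — V_th is the open-circuit voltage V_A - V_B (nothing connected across the terminals).
Nodal analysis, taking node 2 as the 0 V reference.
Source V1 fixes V_0 = 5 V.
KCL at each unknown node (sum of currents leaving = 0; resistances in Ω):
  Node 1: (V_1 - 5)/1.8 + (V_1 - 0)/47000 + (V_1 - 0)/75 = 0
Collecting terms: 0.5689 × V_1 = 2.778  =>  V_1 = 4.883 V
V_th = V_1 - V_2 = 4.883 - 0 = 4.883 V
Step 2 — R_th: zero the source — replace V1 by a short circuit (node 2 merges into node 0) — and find the resistance seen between A (node 1) and B (node 0).
Reduce the network between node 1 (A) and node 0 (B) by series/parallel combination:
  Rp1 = R1 ‖ R2 ‖ R3 (parallel, all between nodes 0 and 1) = 1/(1/1.8 + 1/47000 + 1/75) = 1.758 Ω
R_th = 1.758 Ω
I_n = V_th/R_th = 4.883/1.758 = 2.778 A, and R_n = R_th = 1.758 Ω

Final answer: I_n = 2.778 A, R_n = 1.758 Ω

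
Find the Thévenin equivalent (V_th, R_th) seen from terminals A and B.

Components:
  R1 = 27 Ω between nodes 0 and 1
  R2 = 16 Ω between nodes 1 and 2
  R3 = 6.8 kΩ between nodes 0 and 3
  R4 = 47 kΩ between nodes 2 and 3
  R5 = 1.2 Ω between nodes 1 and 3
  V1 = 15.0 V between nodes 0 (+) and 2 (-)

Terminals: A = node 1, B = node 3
Step 1 — V_th is the open-circuit voltage V_A - V_B (nothing connected across the terminals).
Nodal analysis, taking node 2 as the 0 V reference.
Source V1 fixes V_0 = 15 V.
KCL at each unknown node (sum of currents leaving = 0; resistances in Ω):
  Node 1: (V_1 - 15)/27 + (V_1 - 0)/16 + (V_1 - V_3)/1.2 = 0
  Node 3: (V_3 - 15)/6800 + (V_3 - 0)/47000 + (V_3 - V_1)/1.2 = 0
Collecting terms (coefficients in siemens):
  0.9329·V_1 - 0.8333·V_3 = 0.5556
  0.8335·V_3 - 0.8333·V_1 = 0.002206
Determinant D = (0.9329)(0.8335) - (-0.8333)(-0.8333) = 0.0831
V_1 = [(0.5556)(0.8335) - (-0.8333)(0.002206)]/D = 5.594 V
V_3 = [(0.9329)(0.002206) - (0.5556)(-0.8333)]/D = 5.596 V
V_th = V_1 - V_3 = 5.594 - 5.596 = -0.001517 V
Step 2 — R_th: zero the source — replace V1 by a short circuit (node 2 merges into node 0) — and find the resistance seen between A (node 1) and B (node 3).
Reduce the network between node 1 (A) and node 3 (B) by series/parallel combination:
  Rp1 = R1 ‖ R2 (parallel, both between nodes 0 and 1) = 1/(1/27 + 1/16) = 10.05 Ω
  Rp2 = R3 ‖ R4 (parallel, both between nodes 0 and 3) = 1/(1/6800 + 1/47000) = 5941 Ω
  Rs1 = Rp1 + Rp2 (series, joined only at node 0) = 10.05 + 5941 = 5951 Ω
  Rp3 = R5 ‖ Rs1 (parallel, both between nodes 1 and 3) = 1/(1/1.2 + 1/5951) = 1.2 Ω
R_th = 1.2 Ω

Final answer: V_th = -0.001517 V, R_th = 1.2 Ω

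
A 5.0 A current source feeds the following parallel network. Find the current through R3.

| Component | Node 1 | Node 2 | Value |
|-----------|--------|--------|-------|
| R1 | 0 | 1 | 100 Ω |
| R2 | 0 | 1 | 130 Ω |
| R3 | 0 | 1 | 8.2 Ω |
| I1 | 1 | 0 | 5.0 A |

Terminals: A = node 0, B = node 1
All resistors sit directly between nodes 0 and 1, so they are in parallel and share one voltage V; the full source current 5 A splits among them.
1/R_par = 1/100 + 1/130 + 1/8.2 = 0.1396 S  =>  R_par = 7.161 Ω
V = I × R_par = 5 × 7.161 = 35.81 V
I_R3 = V/R3 = 35.81/8.2 = 4.367 A

Final answer: 4.367 A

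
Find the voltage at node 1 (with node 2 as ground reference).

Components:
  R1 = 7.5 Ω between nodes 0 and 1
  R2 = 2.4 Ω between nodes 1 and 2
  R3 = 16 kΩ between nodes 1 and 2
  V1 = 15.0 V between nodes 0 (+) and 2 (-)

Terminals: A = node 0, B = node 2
Nodal analysis, taking node 2 as the 0 V reference.
Source V1 fixes V_0 = 15 V.
KCL at each unknown node (sum of currents leaving = 0; resistances in Ω):
  Node 1: (V_1 - 15)/7.5 + (V_1 - 0)/2.4 + (V_1 - 0)/16000 = 0
Collecting terms: 0.5501 × V_1 = 2  =>  V_1 = 3.636 V
The requested potential is V_1 = 3.636 V.

Final answer: V_1 = 3.636 V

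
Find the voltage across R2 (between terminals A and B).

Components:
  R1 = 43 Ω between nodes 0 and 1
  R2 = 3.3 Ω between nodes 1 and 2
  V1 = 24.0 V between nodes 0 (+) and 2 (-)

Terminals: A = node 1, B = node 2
R1 and R2 are in series across V1 (node 0 → node 1 → node 2), and the output A–B is taken across R2, so this is a voltage divider.
Series current: I = V1/(R1 + R2) = 24/(43 + 3.3) = 24/46.3 = 0.5184 A
V_R2 = I × R2 = V1 × R2/(R1 + R2) = 24 × 3.3/46.3 = 1.711 V

Final answer: 1.711 V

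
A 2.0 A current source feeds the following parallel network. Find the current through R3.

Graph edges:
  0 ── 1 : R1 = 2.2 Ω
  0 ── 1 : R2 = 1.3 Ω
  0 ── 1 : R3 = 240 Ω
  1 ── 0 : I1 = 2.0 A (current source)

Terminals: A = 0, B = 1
All resistors sit directly between nodes 0 and 1, so they are in parallel and share one voltage V; the full source current 2 A splits among them.
1/R_par = 1/2.2 + 1/1.3 + 1/240 = 1.228 S  =>  R_par = 0.8144 Ω
V = I × R_par = 2 × 0.8144 = 1.629 V
I_R3 = V/R3 = 1.629/240 = 0.006786 A

Final answer: 0.006786 A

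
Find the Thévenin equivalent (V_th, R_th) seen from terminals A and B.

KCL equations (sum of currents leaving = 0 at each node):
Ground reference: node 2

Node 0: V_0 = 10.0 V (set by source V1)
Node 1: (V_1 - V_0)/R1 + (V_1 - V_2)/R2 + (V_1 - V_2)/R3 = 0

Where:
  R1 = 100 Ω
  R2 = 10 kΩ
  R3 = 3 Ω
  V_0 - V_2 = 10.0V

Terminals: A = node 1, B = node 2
Step 1 — V_th is the open-circuit voltage V_A - V_B (nothing connected across the terminals).
Nodal analysis, taking node 2 as the 0 V reference.
Source V1 fixes V_0 = 10 V.
KCL at each unknown node (sum of currents leaving = 0; resistances in Ω):
  Node 1: (V_1 - 10)/100 + (V_1 - 0)/10000 + (V_1 - 0)/3 = 0
Collecting terms: 0.3434 × V_1 = 0.1  =>  V_1 = 0.2912 V
V_th = V_1 - V_2 = 0.2912 - 0 = 0.2912 V
Step 2 — R_th: zero the source — replace V1 by a short circuit (node 2 merges into node 0) — and find the resistance seen between A (node 1) and B (node 0).
Reduce the network between node 1 (A) and node 0 (B) by series/parallel combination:
  Rp1 = R1 ‖ R2 ‖ R3 (parallel, all between nodes 0 and 1) = 1/(1/100 + 1/10000 + 1/3) = 2.912 Ω
R_th = 2.912 Ω

Final answer: V_th = 0.2912 V, R_th = 2.912 Ω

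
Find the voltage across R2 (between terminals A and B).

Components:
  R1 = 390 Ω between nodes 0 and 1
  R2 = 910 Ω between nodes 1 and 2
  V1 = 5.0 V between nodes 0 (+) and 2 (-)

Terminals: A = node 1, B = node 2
R1 and R2 are in series across V1 (node 0 → node 1 → node 2), and the output A–B is taken across R2, so this is a voltage divider.
Series current: I = V1/(R1 + R2) = 5/(390 + 910) = 5/1300 = 0.003846 A
V_R2 = I × R2 = V1 × R2/(R1 + R2) = 5 × 910/1300 = 3.5 V

Final answer: 3.5 V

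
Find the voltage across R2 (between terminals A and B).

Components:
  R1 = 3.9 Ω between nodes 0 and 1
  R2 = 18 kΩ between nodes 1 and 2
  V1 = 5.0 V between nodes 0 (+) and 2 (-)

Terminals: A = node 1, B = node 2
R1 and R2 are in series across V1 (node 0 → node 1 → node 2), and the output A–B is taken across R2, so this is a voltage divider.
Series current: I = V1/(R1 + R2) = 5/(3.9 + 18000) = 5/18000 = 0.0002777 A
V_R2 = I × R2 = V1 × R2/(R1 + R2) = 5 × 18000/18000 = 4.999 V

Final answer: 4.999 V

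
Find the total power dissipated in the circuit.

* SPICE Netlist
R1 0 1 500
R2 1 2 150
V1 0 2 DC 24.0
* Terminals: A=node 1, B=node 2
Nodal analysis, taking node 2 as the 0 V reference.
Source V1 fixes V_0 = 24 V.
KCL at each unknown node (sum of currents leaving = 0; resistances in Ω):
  Node 1: (V_1 - 24)/500 + (V_1 - 0)/150 = 0
Collecting terms: 0.008667 × V_1 = 0.048  =>  V_1 = 5.538 V
Power in each resistor, P = (ΔV)²/R:
  P_R1 = (24 - 5.538)²/500 = 0.6817 W
  P_R2 = (5.538 - 0)²/150 = 0.2045 W
P_total = P_R1 + P_R2 = 0.8862 W

Final answer: 0.8862 W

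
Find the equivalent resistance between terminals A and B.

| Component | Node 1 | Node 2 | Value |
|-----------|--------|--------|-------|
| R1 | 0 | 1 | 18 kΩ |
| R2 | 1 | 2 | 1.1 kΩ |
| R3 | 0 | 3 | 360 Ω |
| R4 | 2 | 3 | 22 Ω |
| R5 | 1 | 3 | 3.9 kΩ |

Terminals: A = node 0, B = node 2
The network is not a plain series/parallel combination. Inject a 1 A test current into terminal A (node 0) and return it from terminal B (node 2); then R_eq = V_A / (1 A).
Nodal analysis, taking node 2 as the 0 V reference.
Current source I_test pushes 1 A into node 0 and draws it out of node 2.
KCL at each unknown node (sum of currents leaving = 0; resistances in Ω):
  Node 0: (V_0 - V_1)/18000 + (V_0 - V_3)/360 - 1 = 0
  Node 1: (V_1 - V_0)/18000 + (V_1 - 0)/1100 + (V_1 - V_3)/3900 = 0
  Node 3: (V_3 - V_0)/360 + (V_3 - V_1)/3900 + (V_3 - 0)/22 = 0
Collecting terms (coefficients in siemens):
  0.002833·V_0 - 0.00005556·V_1 - 0.002778·V_3 = 1
  0.001221·V_1 - 0.00005556·V_0 - 0.0002564·V_3 = 0
  0.04849·V_3 - 0.002778·V_0 - 0.0002564·V_1 = 0
Solving these 3 simultaneous equations (Gaussian elimination) gives:
  V_0 = 374.5 V, V_1 = 21.57 V, V_3 = 21.57 V
R_eq = V_0 / 1 A = 374.5 Ω

Final answer: 374.5 Ω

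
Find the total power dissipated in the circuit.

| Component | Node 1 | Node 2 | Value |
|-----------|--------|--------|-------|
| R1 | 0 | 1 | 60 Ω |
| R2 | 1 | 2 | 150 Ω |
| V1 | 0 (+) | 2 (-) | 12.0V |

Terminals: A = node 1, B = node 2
Nodal analysis, taking node 2 as the 0 V reference.
Source V1 fixes V_0 = 12 V.
KCL at each unknown node (sum of currents leaving = 0; resistances in Ω):
  Node 1: (V_1 - 12)/60 + (V_1 - 0)/150 = 0
Collecting terms: 0.02333 × V_1 = 0.2  =>  V_1 = 8.571 V
Power in each resistor, P = (ΔV)²/R:
  P_R1 = (12 - 8.571)²/60 = 0.1959 W
  P_R2 = (8.571 - 0)²/150 = 0.4898 W
P_total = P_R1 + P_R2 = 0.6857 W

Final answer: 0.6857 W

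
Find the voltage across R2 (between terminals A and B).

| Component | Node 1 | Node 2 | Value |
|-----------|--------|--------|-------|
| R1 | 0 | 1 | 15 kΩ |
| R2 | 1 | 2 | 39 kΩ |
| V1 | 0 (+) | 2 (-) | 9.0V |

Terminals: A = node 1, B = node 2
R1 and R2 are in series across V1 (node 0 → node 1 → node 2), and the output A–B is taken across R2, so this is a voltage divider.
Series current: I = V1/(R1 + R2) = 9/(15000 + 39000) = 9/54000 = 0.0001667 A
V_R2 = I × R2 = V1 × R2/(R1 + R2) = 9 × 39000/54000 = 6.5 V

Final answer: 6.5 V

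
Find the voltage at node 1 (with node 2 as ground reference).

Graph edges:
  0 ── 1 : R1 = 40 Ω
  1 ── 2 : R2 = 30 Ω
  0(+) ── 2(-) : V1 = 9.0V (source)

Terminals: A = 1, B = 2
Nodal analysis, taking node 2 as the 0 V reference.
Source V1 fixes V_0 = 9 V.
KCL at each unknown node (sum of currents leaving = 0; resistances in Ω):
  Node 1: (V_1 - 9)/40 + (V_1 - 0)/30 = 0
Collecting terms: 0.05833 × V_1 = 0.225  =>  V_1 = 3.857 V
The requested potential is V_1 = 3.857 V.

Final answer: V_1 = 3.857 V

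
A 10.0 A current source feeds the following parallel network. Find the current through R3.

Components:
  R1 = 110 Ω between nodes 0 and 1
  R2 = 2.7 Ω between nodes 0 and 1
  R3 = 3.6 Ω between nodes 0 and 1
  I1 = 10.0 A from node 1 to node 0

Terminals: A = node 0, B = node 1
All resistors sit directly between nodes 0 and 1, so they are in parallel and share one voltage V; the full source current 10 A splits among them.
1/R_par = 1/110 + 1/2.7 + 1/3.6 = 0.6572 S  =>  R_par = 1.522 Ω
V = I × R_par = 10 × 1.522 = 15.22 V
I_R3 = V/R3 = 15.22/3.6 = 4.226 A

Final answer: 4.226 A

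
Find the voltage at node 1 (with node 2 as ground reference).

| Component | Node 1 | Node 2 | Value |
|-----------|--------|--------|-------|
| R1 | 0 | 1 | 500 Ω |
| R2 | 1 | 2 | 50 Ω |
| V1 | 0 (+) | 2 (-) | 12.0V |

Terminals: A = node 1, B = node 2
Nodal analysis, taking node 2 as the 0 V reference.
Source V1 fixes V_0 = 12 V.
KCL at each unknown node (sum of currents leaving = 0; resistances in Ω):
  Node 1: (V_1 - 12)/500 + (V_1 - 0)/50 = 0
Collecting terms: 0.022 × V_1 = 0.024  =>  V_1 = 1.091 V
The requested potential is V_1 = 1.091 V.

Final answer: V_1 = 1.091 V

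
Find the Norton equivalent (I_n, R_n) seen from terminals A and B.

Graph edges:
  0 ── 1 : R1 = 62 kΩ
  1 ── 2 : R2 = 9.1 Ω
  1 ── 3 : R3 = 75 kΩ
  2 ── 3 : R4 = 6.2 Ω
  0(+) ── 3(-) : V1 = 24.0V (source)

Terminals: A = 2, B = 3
Find the Thévenin equivalent first; then I_n = V_th/R_th and R_n = R_th.
Step 1 — V_th is the open-circuit voltage V_A - V_B (nothing connected across the terminals).
Nodal analysis, taking node 3 as the 0 V reference.
Source V1 fixes V_0 = 24 V.
KCL at each unknown node (sum of currents leaving = 0; resistances in Ω):
  Node 1: (V_1 - 24)/62000 + (V_1 - V_2)/9.1 + (V_1 - 0)/75000 = 0
  Node 2: (V_2 - V_1)/9.1 + (V_2 - 0)/6.2 = 0
Collecting terms (coefficients in siemens):
  0.1099·V_1 - 0.1099·V_2 = 0.0003871
  0.2712·V_2 - 0.1099·V_1 = 0
Determinant D = (0.1099)(0.2712) - (-0.1099)(-0.1099) = 0.01773
V_1 = [(0.0003871)(0.2712) - (-0.1099)(0)]/D = 0.00592 V
V_2 = [(0.1099)(0) - (0.0003871)(-0.1099)]/D = 0.002399 V
V_th = V_2 - V_3 = 0.002399 - 0 = 0.002399 V
Step 2 — R_th: zero the source — replace V1 by a short circuit (node 3 merges into node 0) — and find the resistance seen between A (node 2) and B (node 0).
Reduce the network between node 2 (A) and node 0 (B) by series/parallel combination:
  Rp1 = R1 ‖ R3 (parallel, both between nodes 0 and 1) = 1/(1/62000 + 1/75000) = 33940 Ω
  Rs1 = R2 + Rp1 (series, joined only at node 1) = 9.1 + 33940 = 33950 Ω
  Rp2 = R4 ‖ Rs1 (parallel, both between nodes 0 and 2) = 1/(1/6.2 + 1/33950) = 6.199 Ω
R_th = 6.199 Ω
I_n = V_th/R_th = 0.002399/6.199 = 0.000387 A, and R_n = R_th = 6.199 Ω

Final answer: I_n = 0.000387 A, R_n = 6.199 Ω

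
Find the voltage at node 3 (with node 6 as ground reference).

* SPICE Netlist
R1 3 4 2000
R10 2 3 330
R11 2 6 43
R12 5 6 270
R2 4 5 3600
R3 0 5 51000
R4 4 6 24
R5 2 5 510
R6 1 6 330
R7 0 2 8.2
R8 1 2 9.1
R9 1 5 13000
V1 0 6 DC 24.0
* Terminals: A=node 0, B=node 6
Nodal analysis, taking node 6 as the 0 V reference.
Source V1 fixes V_0 = 24 V.
KCL at each unknown node (sum of currents leaving = 0; resistances in Ω):
  Node 1: (V_1 - 0)/330 + (V_1 - V_2)/9.1 + (V_1 - V_5)/13000 = 0
  Node 2: (V_2 - V_5)/510 + (V_2 - 24)/8.2 + (V_2 - V_1)/9.1 + (V_2 - V_3)/330 + (V_2 - 0)/43 = 0
  Node 3: (V_3 - V_4)/2000 + (V_3 - V_2)/330 = 0
  Node 4: (V_4 - V_3)/2000 + (V_4 - V_5)/3600 + (V_4 - 0)/24 = 0
  Node 5: (V_5 - V_4)/3600 + (V_5 - 24)/51000 + (V_5 - V_2)/510 + (V_5 - V_1)/13000 + (V_5 - 0)/270 = 0
Collecting terms (coefficients in siemens):
  0.113·V_1 - 0.1099·V_2 - 0.00007692·V_5 = 0
  0.2601·V_2 - 0.1099·V_1 - 0.00303·V_3 - 0.001961·V_5 = 2.927
  0.00353·V_3 - 0.00303·V_2 - 0.0005·V_4 = 0
  0.04244·V_4 - 0.0005·V_3 - 0.0002778·V_5 = 0
  0.006039·V_5 - 0.00007692·V_1 - 0.001961·V_2 - 0.0002778·V_4 = 0.0004706
Solving these 5 simultaneous equations (Gaussian elimination) gives:
  V_1 = 18.99 V, V_2 = 19.52 V, V_3 = 16.79 V, V_4 = 0.2415 V
  V_5 = 6.67 V
The requested potential is V_3 = 16.79 V.

Final answer: V_3 = 16.79 V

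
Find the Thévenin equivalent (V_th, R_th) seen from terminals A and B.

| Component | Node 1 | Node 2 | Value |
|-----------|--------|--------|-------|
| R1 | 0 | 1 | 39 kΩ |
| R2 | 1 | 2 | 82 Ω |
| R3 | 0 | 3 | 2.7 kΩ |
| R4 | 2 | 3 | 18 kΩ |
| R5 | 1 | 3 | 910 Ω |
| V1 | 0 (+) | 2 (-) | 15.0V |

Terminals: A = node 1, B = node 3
Step 1 — V_th is the open-circuit voltage V_A - V_B (nothing connected across the terminals).
Nodal analysis, taking node 2 as the 0 V reference.
Source V1 fixes V_0 = 15 V.
KCL at each unknown node (sum of currents leaving = 0; resistances in Ω):
  Node 1: (V_1 - 15)/39000 + (V_1 - 0)/82 + (V_1 - V_3)/910 = 0
  Node 3: (V_3 - 15)/2700 + (V_3 - 0)/18000 + (V_3 - V_1)/910 = 0
Collecting terms (coefficients in siemens):
  0.01332·V_1 - 0.001099·V_3 = 0.0003846
  0.001525·V_3 - 0.001099·V_1 = 0.005556
Determinant D = (0.01332)(0.001525) - (-0.001099)(-0.001099) = 0.0000191
V_1 = [(0.0003846)(0.001525) - (-0.001099)(0.005556)]/D = 0.3503 V
V_3 = [(0.01332)(0.005556) - (0.0003846)(-0.001099)]/D = 3.896 V
V_th = V_1 - V_3 = 0.3503 - 3.896 = -3.546 V
Step 2 — R_th: zero the source — replace V1 by a short circuit (node 2 merges into node 0) — and find the resistance seen between A (node 1) and B (node 3).
Reduce the network between node 1 (A) and node 3 (B) by series/parallel combination:
  Rp1 = R1 ‖ R2 (parallel, both between nodes 0 and 1) = 1/(1/39000 + 1/82) = 81.83 Ω
  Rp2 = R3 ‖ R4 (parallel, both between nodes 0 and 3) = 1/(1/2700 + 1/18000) = 2348 Ω
  Rs1 = Rp1 + Rp2 (series, joined only at node 0) = 81.83 + 2348 = 2430 Ω
  Rp3 = R5 ‖ Rs1 (parallel, both between nodes 1 and 3) = 1/(1/910 + 1/2430) = 662 Ω
R_th = 662 Ω

Final answer: V_th = -3.546 V, R_th = 662 Ω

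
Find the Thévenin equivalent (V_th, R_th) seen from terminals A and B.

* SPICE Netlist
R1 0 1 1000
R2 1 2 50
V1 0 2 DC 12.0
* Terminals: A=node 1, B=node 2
Step 1 — V_th is the open-circuit voltage V_A - V_B (nothing connected across the terminals).
Nodal analysis, taking node 2 as the 0 V reference.
Source V1 fixes V_0 = 12 V.
KCL at each unknown node (sum of currents leaving = 0; resistances in Ω):
  Node 1: (V_1 - 12)/1000 + (V_1 - 0)/50 = 0
Collecting terms: 0.021 × V_1 = 0.012  =>  V_1 = 0.5714 V
V_th = V_1 - V_2 = 0.5714 - 0 = 0.5714 V
Step 2 — R_th: zero the source — replace V1 by a short circuit (node 2 merges into node 0) — and find the resistance seen between A (node 1) and B (node 0).
Reduce the network between node 1 (A) and node 0 (B) by series/parallel combination:
  Rp1 = R1 ‖ R2 (parallel, both between nodes 0 and 1) = 1/(1/1000 + 1/50) = 47.62 Ω
R_th = 47.62 Ω

Final answer: V_th = 0.5714 V, R_th = 47.62 Ω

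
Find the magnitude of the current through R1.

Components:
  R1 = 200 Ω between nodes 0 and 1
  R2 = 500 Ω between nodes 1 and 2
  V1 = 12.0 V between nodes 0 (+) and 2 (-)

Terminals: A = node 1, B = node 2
Nodal analysis, taking node 2 as the 0 V reference.
Source V1 fixes V_0 = 12 V.
KCL at each unknown node (sum of currents leaving = 0; resistances in Ω):
  Node 1: (V_1 - 12)/200 + (V_1 - 0)/500 = 0
Collecting terms: 0.007 × V_1 = 0.06  =>  V_1 = 8.571 V
I_R1 = (V_0 - V_1)/R1 = (12 - 8.571)/200 = 0.01714 A
|I_R1| = 0.01714 A

Final answer: |I_R1| = 0.01714 A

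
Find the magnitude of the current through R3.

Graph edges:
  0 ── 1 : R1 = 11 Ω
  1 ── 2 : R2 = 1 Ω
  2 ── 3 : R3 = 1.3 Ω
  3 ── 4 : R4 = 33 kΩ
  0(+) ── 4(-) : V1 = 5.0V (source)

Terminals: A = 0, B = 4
Nodal analysis, taking node 4 as the 0 V reference.
Source V1 fixes V_0 = 5 V.
KCL at each unknown node (sum of currents leaving = 0; resistances in Ω):
  Node 1: (V_1 - 5)/11 + (V_1 - V_2)/1 = 0
  Node 2: (V_2 - V_1)/1 + (V_2 - V_3)/1.3 = 0
  Node 3: (V_3 - V_2)/1.3 + (V_3 - 0)/33000 = 0
Collecting terms (coefficients in siemens):
  1.091·V_1 - 1·V_2 = 0.4545
  1.769·V_2 - 1·V_1 - 0.7692·V_3 = 0
  0.7693·V_3 - 0.7692·V_2 = 0
Solving these 3 simultaneous equations (Gaussian elimination) gives:
  V_1 = 4.998 V, V_2 = 4.998 V, V_3 = 4.998 V
I_R3 = (V_2 - V_3)/R3 = (4.998 - 4.998)/1.3 = 0.0001515 A
|I_R3| = 0.0001515 A

Final answer: |I_R3| = 0.0001515 A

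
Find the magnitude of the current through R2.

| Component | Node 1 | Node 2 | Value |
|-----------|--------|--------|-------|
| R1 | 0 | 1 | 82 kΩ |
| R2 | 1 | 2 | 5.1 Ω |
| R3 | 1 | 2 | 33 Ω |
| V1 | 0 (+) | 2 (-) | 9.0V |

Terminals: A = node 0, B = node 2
Nodal analysis, taking node 2 as the 0 V reference.
Source V1 fixes V_0 = 9 V.
KCL at each unknown node (sum of currents leaving = 0; resistances in Ω):
  Node 1: (V_1 - 9)/82000 + (V_1 - 0)/5.1 + (V_1 - 0)/33 = 0
Collecting terms: 0.2264 × V_1 = 0.0001098  =>  V_1 = 0.0004848 V
I_R2 = (V_1 - V_2)/R2 = (0.0004848 - 0)/5.1 = 0.00009506 A
|I_R2| = 0.00009506 A

Final answer: |I_R2| = 9.506e-05 A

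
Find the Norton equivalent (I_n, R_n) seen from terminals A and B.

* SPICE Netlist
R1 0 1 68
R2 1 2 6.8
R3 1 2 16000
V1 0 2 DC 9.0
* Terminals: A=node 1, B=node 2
Find the Thévenin equivalent first; then I_n = V_th/R_th and R_n = R_th.
Step 1 — V_th is the open-circuit voltage V_A - V_B (nothing connected across the terminals).
Nodal analysis, taking node 2 as the 0 V reference.
Source V1 fixes V_0 = 9 V.
KCL at each unknown node (sum of currents leaving = 0; resistances in Ω):
  Node 1: (V_1 - 9)/68 + (V_1 - 0)/6.8 + (V_1 - 0)/16000 = 0
Collecting terms: 0.1618 × V_1 = 0.1324  =>  V_1 = 0.8179 V
V_th = V_1 - V_2 = 0.8179 - 0 = 0.8179 V
Step 2 — R_th: zero the source — replace V1 by a short circuit (node 2 merges into node 0) — and find the resistance seen between A (node 1) and B (node 0).
Reduce the network between node 1 (A) and node 0 (B) by series/parallel combination:
  Rp1 = R1 ‖ R2 ‖ R3 (parallel, all between nodes 0 and 1) = 1/(1/68 + 1/6.8 + 1/16000) = 6.179 Ω
R_th = 6.179 Ω
I_n = V_th/R_th = 0.8179/6.179 = 0.1324 A, and R_n = R_th = 6.179 Ω

Final answer: I_n = 0.1324 A, R_n = 6.179 Ω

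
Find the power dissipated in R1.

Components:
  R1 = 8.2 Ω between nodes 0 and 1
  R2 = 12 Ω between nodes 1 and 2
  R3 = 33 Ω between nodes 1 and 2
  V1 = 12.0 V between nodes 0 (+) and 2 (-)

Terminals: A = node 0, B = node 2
Nodal analysis, taking node 2 as the 0 V reference.
Source V1 fixes V_0 = 12 V.
KCL at each unknown node (sum of currents leaving = 0; resistances in Ω):
  Node 1: (V_1 - 12)/8.2 + (V_1 - 0)/12 + (V_1 - 0)/33 = 0
Collecting terms: 0.2356 × V_1 = 1.463  =>  V_1 = 6.212 V
I_R1 = (V_0 - V_1)/R1 = (12 - 6.212)/8.2 = 0.7059 A
P_R1 = I_R1² × R1 = (0.7059)² × 8.2 = 4.086 W

Final answer: 4.086 W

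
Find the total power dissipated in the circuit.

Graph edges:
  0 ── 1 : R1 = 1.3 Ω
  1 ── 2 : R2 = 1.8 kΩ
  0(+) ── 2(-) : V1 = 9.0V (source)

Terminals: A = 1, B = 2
Nodal analysis, taking node 2 as the 0 V reference.
Source V1 fixes V_0 = 9 V.
KCL at each unknown node (sum of currents leaving = 0; resistances in Ω):
  Node 1: (V_1 - 9)/1.3 + (V_1 - 0)/1800 = 0
Collecting terms: 0.7698 × V_1 = 6.923  =>  V_1 = 8.994 V
Power in each resistor, P = (ΔV)²/R:
  P_R1 = (9 - 8.994)²/1.3 = 0.00003245 W
  P_R2 = (8.994 - 0)²/1800 = 0.04494 W
P_total = P_R1 + P_R2 = 0.04497 W

Final answer: 0.04497 W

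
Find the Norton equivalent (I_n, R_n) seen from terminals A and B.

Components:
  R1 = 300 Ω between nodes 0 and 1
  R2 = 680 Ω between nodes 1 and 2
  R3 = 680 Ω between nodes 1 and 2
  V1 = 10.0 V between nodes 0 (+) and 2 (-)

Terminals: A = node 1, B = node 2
Find the Thévenin equivalent first; then I_n = V_th/R_th and R_n = R_th.
Step 1 — V_th is the open-circuit voltage V_A - V_B (nothing connected across the terminals).
Nodal analysis, taking node 2 as the 0 V reference.
Source V1 fixes V_0 = 10 V.
KCL at each unknown node (sum of currents leaving = 0; resistances in Ω):
  Node 1: (V_1 - 10)/300 + (V_1 - 0)/680 + (V_1 - 0)/680 = 0
Collecting terms: 0.006275 × V_1 = 0.03333  =>  V_1 = 5.312 V
V_th = V_1 - V_2 = 5.312 - 0 = 5.312 V
Step 2 — R_th: zero the source — replace V1 by a short circuit (node 2 merges into node 0) — and find the resistance seen between A (node 1) and B (node 0).
Reduce the network between node 1 (A) and node 0 (B) by series/parallel combination:
  Rp1 = R1 ‖ R2 ‖ R3 (parallel, all between nodes 0 and 1) = 1/(1/300 + 1/680 + 1/680) = 159.4 Ω
R_th = 159.4 Ω
I_n = V_th/R_th = 5.312/159.4 = 0.03333 A, and R_n = R_th = 159.4 Ω

Final answer: I_n = 0.03333 A, R_n = 159.4 Ω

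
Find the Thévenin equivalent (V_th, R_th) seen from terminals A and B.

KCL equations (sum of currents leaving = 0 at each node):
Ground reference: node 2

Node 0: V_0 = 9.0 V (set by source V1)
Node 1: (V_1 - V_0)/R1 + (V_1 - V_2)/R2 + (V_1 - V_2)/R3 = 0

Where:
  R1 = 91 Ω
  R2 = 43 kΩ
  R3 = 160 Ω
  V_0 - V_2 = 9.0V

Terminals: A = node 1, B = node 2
Step 1 — V_th is the open-circuit voltage V_A - V_B (nothing connected across the terminals).
Nodal analysis, taking node 2 as the 0 V reference.
Source V1 fixes V_0 = 9 V.
KCL at each unknown node (sum of currents leaving = 0; resistances in Ω):
  Node 1: (V_1 - 9)/91 + (V_1 - 0)/43000 + (V_1 - 0)/160 = 0
Collecting terms: 0.01726 × V_1 = 0.0989  =>  V_1 = 5.729 V
V_th = V_1 - V_2 = 5.729 - 0 = 5.729 V
Step 2 — R_th: zero the source — replace V1 by a short circuit (node 2 merges into node 0) — and find the resistance seen between A (node 1) and B (node 0).
Reduce the network between node 1 (A) and node 0 (B) by series/parallel combination:
  Rp1 = R1 ‖ R2 ‖ R3 (parallel, all between nodes 0 and 1) = 1/(1/91 + 1/43000 + 1/160) = 57.93 Ω
R_th = 57.93 Ω

Final answer: V_th = 5.729 V, R_th = 57.93 Ω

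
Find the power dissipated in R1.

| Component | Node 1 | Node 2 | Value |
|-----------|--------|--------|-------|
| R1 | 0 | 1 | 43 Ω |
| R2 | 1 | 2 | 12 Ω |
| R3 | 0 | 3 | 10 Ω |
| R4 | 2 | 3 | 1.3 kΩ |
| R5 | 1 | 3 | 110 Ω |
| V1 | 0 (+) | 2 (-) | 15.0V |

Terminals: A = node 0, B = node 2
Nodal analysis, taking node 2 as the 0 V reference.
Source V1 fixes V_0 = 15 V.
KCL at each unknown node (sum of currents leaving = 0; resistances in Ω):
  Node 1: (V_1 - 15)/43 + (V_1 - 0)/12 + (V_1 - V_3)/110 = 0
  Node 3: (V_3 - 15)/10 + (V_3 - 0)/1300 + (V_3 - V_1)/110 = 0
Collecting terms (coefficients in siemens):
  0.1157·V_1 - 0.009091·V_3 = 0.3488
  0.1099·V_3 - 0.009091·V_1 = 1.5
Determinant D = (0.1157)(0.1099) - (-0.009091)(-0.009091) = 0.01263
V_1 = [(0.3488)(0.1099) - (-0.009091)(1.5)]/D = 4.115 V
V_3 = [(0.1157)(1.5) - (0.3488)(-0.009091)]/D = 13.99 V
I_R1 = (V_0 - V_1)/R1 = (15 - 4.115)/43 = 0.2531 A
P_R1 = I_R1² × R1 = (0.2531)² × 43 = 2.755 W

Final answer: 2.755 W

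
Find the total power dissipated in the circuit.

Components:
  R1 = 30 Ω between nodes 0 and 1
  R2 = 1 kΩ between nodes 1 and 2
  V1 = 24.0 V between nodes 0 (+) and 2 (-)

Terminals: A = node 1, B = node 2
Nodal analysis, taking node 2 as the 0 V reference.
Source V1 fixes V_0 = 24 V.
KCL at each unknown node (sum of currents leaving = 0; resistances in Ω):
  Node 1: (V_1 - 24)/30 + (V_1 - 0)/1000 = 0
Collecting terms: 0.03433 × V_1 = 0.8  =>  V_1 = 23.3 V
Power in each resistor, P = (ΔV)²/R:
  P_R1 = (24 - 23.3)²/30 = 0.01629 W
  P_R2 = (23.3 - 0)²/1000 = 0.5429 W
P_total = P_R1 + P_R2 = 0.5592 W

Final answer: 0.5592 W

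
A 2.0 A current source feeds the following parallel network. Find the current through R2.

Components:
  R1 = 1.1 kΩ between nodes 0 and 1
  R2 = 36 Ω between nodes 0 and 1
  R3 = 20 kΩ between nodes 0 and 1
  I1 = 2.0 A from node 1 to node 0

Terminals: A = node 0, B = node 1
All resistors sit directly between nodes 0 and 1, so they are in parallel and share one voltage V; the full source current 2 A splits among them.
1/R_par = 1/1100 + 1/36 + 1/20000 = 0.02874 S  =>  R_par = 34.8 Ω
V = I × R_par = 2 × 34.8 = 69.6 V
I_R2 = V/R2 = 69.6/36 = 1.933 A

Final answer: 1.933 A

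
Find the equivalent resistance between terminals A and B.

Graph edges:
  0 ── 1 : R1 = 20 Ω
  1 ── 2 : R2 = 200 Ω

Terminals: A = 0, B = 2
Reduce the network between node 0 (A) and node 2 (B) by series/parallel combination:
  Rs1 = R1 + R2 (series, joined only at node 1) = 20 + 200 = 220 Ω
R_eq = 220 Ω

Final answer: 220 Ω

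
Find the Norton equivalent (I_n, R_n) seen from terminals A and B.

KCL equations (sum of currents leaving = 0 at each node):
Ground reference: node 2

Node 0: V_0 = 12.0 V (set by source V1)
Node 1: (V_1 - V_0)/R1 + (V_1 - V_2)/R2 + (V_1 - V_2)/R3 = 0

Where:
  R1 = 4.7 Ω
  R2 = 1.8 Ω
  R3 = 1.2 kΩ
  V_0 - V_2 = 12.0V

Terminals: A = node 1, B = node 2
Find the Thévenin equivalent first; then I_n = V_th/R_th and R_n = R_th.
Step 1 — V_th is the open-circuit voltage V_A - V_B (nothing connected across the terminals).
Nodal analysis, taking node 2 as the 0 V reference.
Source V1 fixes V_0 = 12 V.
KCL at each unknown node (sum of currents leaving = 0; resistances in Ω):
  Node 1: (V_1 - 12)/4.7 + (V_1 - 0)/1.8 + (V_1 - 0)/1200 = 0
Collecting terms: 0.7692 × V_1 = 2.553  =>  V_1 = 3.319 V
V_th = V_1 - V_2 = 3.319 - 0 = 3.319 V
Step 2 — R_th: zero the source — replace V1 by a short circuit (node 2 merges into node 0) — and find the resistance seen between A (node 1) and B (node 0).
Reduce the network between node 1 (A) and node 0 (B) by series/parallel combination:
  Rp1 = R1 ‖ R2 ‖ R3 (parallel, all between nodes 0 and 1) = 1/(1/4.7 + 1/1.8 + 1/1200) = 1.3 Ω
R_th = 1.3 Ω
I_n = V_th/R_th = 3.319/1.3 = 2.553 A, and R_n = R_th = 1.3 Ω

Final answer: I_n = 2.553 A, R_n = 1.3 Ω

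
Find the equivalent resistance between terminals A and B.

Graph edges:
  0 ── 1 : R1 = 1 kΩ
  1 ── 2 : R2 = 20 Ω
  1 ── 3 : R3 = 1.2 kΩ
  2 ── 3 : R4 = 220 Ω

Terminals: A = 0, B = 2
Reduce the network between node 0 (A) and node 2 (B) by series/parallel combination:
  Rs1 = R3 + R4 (series, joined only at node 3) = 1200 + 220 = 1420 Ω
  Rp1 = R2 ‖ Rs1 (parallel, both between nodes 1 and 2) = 1/(1/20 + 1/1420) = 19.72 Ω
  Rs2 = R1 + Rp1 (series, joined only at node 1) = 1000 + 19.72 = 1020 Ω
R_eq = 1.02 kΩ

Final answer: 1.02 kΩ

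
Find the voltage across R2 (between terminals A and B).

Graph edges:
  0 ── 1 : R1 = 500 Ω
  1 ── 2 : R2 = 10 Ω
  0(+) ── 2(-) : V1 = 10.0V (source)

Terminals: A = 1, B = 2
R1 and R2 are in series across V1 (node 0 → node 1 → node 2), and the output A–B is taken across R2, so this is a voltage divider.
Series current: I = V1/(R1 + R2) = 10/(500 + 10) = 10/510 = 0.01961 A
V_R2 = I × R2 = V1 × R2/(R1 + R2) = 10 × 10/510 = 0.1961 V

Final answer: 0.1961 V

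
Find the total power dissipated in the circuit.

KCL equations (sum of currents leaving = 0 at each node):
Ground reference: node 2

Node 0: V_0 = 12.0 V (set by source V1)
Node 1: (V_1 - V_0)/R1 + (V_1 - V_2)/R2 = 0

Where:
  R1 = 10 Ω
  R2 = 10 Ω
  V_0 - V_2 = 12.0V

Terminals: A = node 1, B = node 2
Nodal analysis, taking node 2 as the 0 V reference.
Source V1 fixes V_0 = 12 V.
KCL at each unknown node (sum of currents leaving = 0; resistances in Ω):
  Node 1: (V_1 - 12)/10 + (V_1 - 0)/10 = 0
Collecting terms: 0.2 × V_1 = 1.2  =>  V_1 = 6 V
Power in each resistor, P = (ΔV)²/R:
  P_R1 = (12 - 6)²/10 = 3.6 W
  P_R2 = (6 - 0)²/10 = 3.6 W
P_total = P_R1 + P_R2 = 7.2 W

Final answer: 7.2 W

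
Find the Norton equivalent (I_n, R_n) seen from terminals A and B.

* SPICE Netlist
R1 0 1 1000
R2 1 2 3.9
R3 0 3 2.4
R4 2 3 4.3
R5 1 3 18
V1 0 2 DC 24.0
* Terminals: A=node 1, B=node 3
Find the Thévenin equivalent first; then I_n = V_th/R_th and R_n = R_th.
Step 1 — V_th is the open-circuit voltage V_A - V_B (nothing connected across the terminals).
Nodal analysis, taking node 2 as the 0 V reference.
Source V1 fixes V_0 = 24 V.
KCL at each unknown node (sum of currents leaving = 0; resistances in Ω):
  Node 1: (V_1 - 24)/1000 + (V_1 - 0)/3.9 + (V_1 - V_3)/18 = 0
  Node 3: (V_3 - 24)/2.4 + (V_3 - 0)/4.3 + (V_3 - V_1)/18 = 0
Collecting terms (coefficients in siemens):
  0.313·V_1 - 0.05556·V_3 = 0.024
  0.7048·V_3 - 0.05556·V_1 = 10
Determinant D = (0.313)(0.7048) - (-0.05556)(-0.05556) = 0.2175
V_1 = [(0.024)(0.7048) - (-0.05556)(10)]/D = 2.632 V
V_3 = [(0.313)(10) - (0.024)(-0.05556)]/D = 14.4 V
V_th = V_1 - V_3 = 2.632 - 14.4 = -11.76 V
Step 2 — R_th: zero the source — replace V1 by a short circuit (node 2 merges into node 0) — and find the resistance seen between A (node 1) and B (node 3).
Reduce the network between node 1 (A) and node 3 (B) by series/parallel combination:
  Rp1 = R1 ‖ R2 (parallel, both between nodes 0 and 1) = 1/(1/1000 + 1/3.9) = 3.885 Ω
  Rp2 = R3 ‖ R4 (parallel, both between nodes 0 and 3) = 1/(1/2.4 + 1/4.3) = 1.54 Ω
  Rs1 = Rp1 + Rp2 (series, joined only at node 0) = 3.885 + 1.54 = 5.425 Ω
  Rp3 = R5 ‖ Rs1 (parallel, both between nodes 1 and 3) = 1/(1/18 + 1/5.425) = 4.169 Ω
R_th = 4.169 Ω
I_n = V_th/R_th = -11.76/4.169 = -2.822 A, and R_n = R_th = 4.169 Ω

Final answer: I_n = -2.822 A, R_n = 4.169 Ω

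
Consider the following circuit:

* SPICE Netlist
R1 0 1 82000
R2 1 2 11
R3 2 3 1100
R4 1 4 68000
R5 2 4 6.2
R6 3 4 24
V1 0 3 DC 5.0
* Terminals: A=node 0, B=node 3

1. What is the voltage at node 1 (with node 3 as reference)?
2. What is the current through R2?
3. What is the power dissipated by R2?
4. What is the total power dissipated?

Nodal analysis, taking node 3 as the 0 V reference.
Source V1 fixes V_0 = 5 V.
KCL at each unknown node (sum of currents leaving = 0; resistances in Ω):
  Node 1: (V_1 - 5)/82000 + (V_1 - V_2)/11 + (V_1 - V_4)/68000 = 0
  Node 2: (V_2 - V_1)/11 + (V_2 - 0)/1100 + (V_2 - V_4)/6.2 = 0
  Node 4: (V_4 - V_1)/68000 + (V_4 - V_2)/6.2 + (V_4 - 0)/24 = 0
Collecting terms (coefficients in siemens):
  0.09094·V_1 - 0.09091·V_2 - 0.00001471·V_4 = 0.00006098
  0.2531·V_2 - 0.09091·V_1 - 0.1613·V_4 = 0
  0.203·V_4 - 0.00001471·V_1 - 0.1613·V_2 = 0
Solving these 3 simultaneous equations (Gaussian elimination) gives:
  V_1 = 0.002462 V, V_2 = 0.001791 V, V_4 = 0.001424 V
Part 1:
  Read off the nodal solution: V_1 = 0.002462 V
Part 2:
  I_R2 = (V_1 - V_2)/R2 = (0.002462 - 0.001791)/11 = 0.00006093 A
  Magnitude: I_R2 = 0.00006093 A
Part 3:
  I_R2 = (V_1 - V_2)/R2 = (0.002462 - 0.001791)/11 = 0.00006093 A
  P_R2 = I_R2² × R2 = (0.00006093)² × 11 = 0.00000004084 W
Part 4:
  Power in each resistor, P = (ΔV)²/R:
    P_R1 = (5 - 0.002462)²/82000 = 0.0003046 W
    P_R2 = (0.002462 - 0.001791)²/11 = 0.00000004084 W
    P_R3 = (0.001791 - 0)²/1100 = 0.000000002917 W
    P_R4 = (0.002462 - 0.001424)²/68000 = 0.00000000001584 W
    P_R5 = (0.001791 - 0.001424)²/6.2 = 0.0000000218 W
    P_R6 = (0 - 0.001424)²/24 = 0.00000008444 W
  P_total = P_R1 + P_R2 + P_R3 + P_R4 + P_R5 + P_R6 = 0.0003047 W

Final answers:
1. V_1 = 0.002462 V
2. I_R2 = 6.093e-05 A
3. P_R2 = 4.084e-08 W
4. P_total = 0.0003047 W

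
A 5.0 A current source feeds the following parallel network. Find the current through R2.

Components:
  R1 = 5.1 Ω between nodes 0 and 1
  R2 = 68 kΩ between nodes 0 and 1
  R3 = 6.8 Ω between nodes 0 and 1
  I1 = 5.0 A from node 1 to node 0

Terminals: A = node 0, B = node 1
All resistors sit directly between nodes 0 and 1, so they are in parallel and share one voltage V; the full source current 5 A splits among them.
1/R_par = 1/5.1 + 1/68000 + 1/6.8 = 0.3432 S  =>  R_par = 2.914 Ω
V = I × R_par = 5 × 2.914 = 14.57 V
I_R2 = V/R2 = 14.57/68000 = 0.0002143 A

Final answer: 0.0002143 A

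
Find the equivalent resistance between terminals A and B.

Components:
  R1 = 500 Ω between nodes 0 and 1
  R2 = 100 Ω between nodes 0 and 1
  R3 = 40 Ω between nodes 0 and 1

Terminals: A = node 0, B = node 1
Reduce the network between node 0 (A) and node 1 (B) by series/parallel combination:
  Rp1 = R1 ‖ R2 ‖ R3 (parallel, all between nodes 0 and 1) = 1/(1/500 + 1/100 + 1/40) = 27.03 Ω
R_eq = 27.03 Ω

Final answer: 27.03 Ω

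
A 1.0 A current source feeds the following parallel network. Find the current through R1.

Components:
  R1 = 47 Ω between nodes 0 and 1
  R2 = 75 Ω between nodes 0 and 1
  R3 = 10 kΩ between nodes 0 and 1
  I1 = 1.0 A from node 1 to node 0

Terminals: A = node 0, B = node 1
All resistors sit directly between nodes 0 and 1, so they are in parallel and share one voltage V; the full source current 1 A splits among them.
1/R_par = 1/47 + 1/75 + 1/10000 = 0.03471 S  =>  R_par = 28.81 Ω
V = I × R_par = 1 × 28.81 = 28.81 V
I_R1 = V/R1 = 28.81/47 = 0.613 A

Final answer: 0.613 A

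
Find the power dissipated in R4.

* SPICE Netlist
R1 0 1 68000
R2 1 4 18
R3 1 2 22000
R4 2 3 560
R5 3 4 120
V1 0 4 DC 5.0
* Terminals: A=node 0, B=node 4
Nodal analysis, taking node 4 as the 0 V reference.
Source V1 fixes V_0 = 5 V.
KCL at each unknown node (sum of currents leaving = 0; resistances in Ω):
  Node 1: (V_1 - 5)/68000 + (V_1 - 0)/18 + (V_1 - V_2)/22000 = 0
  Node 2: (V_2 - V_1)/22000 + (V_2 - V_3)/560 = 0
  Node 3: (V_3 - V_2)/560 + (V_3 - 0)/120 = 0
Collecting terms (coefficients in siemens):
  0.05562·V_1 - 0.00004545·V_2 = 0.00007353
  0.001831·V_2 - 0.00004545·V_1 - 0.001786·V_3 = 0
  0.01012·V_3 - 0.001786·V_2 = 0
Solving these 3 simultaneous equations (Gaussian elimination) gives:
  V_1 = 0.001322 V, V_2 = 0.00003964 V, V_3 = 0.000006995 V
I_R4 = (V_2 - V_3)/R4 = (0.00003964 - 0.000006995)/560 = 0.00000005829 A
P_R4 = I_R4² × R4 = (0.00000005829)² × 560 = 0.000000000001903 W

Final answer: 1.903e-12 W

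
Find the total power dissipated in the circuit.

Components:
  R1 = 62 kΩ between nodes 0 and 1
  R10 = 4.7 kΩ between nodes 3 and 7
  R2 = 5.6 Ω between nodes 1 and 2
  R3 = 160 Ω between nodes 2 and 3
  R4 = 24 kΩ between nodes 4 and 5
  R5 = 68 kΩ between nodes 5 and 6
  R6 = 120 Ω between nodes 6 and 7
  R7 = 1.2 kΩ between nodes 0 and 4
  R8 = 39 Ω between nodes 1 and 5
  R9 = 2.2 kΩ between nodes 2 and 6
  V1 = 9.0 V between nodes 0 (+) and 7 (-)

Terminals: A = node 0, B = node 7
Nodal analysis, taking node 7 as the 0 V reference.
Source V1 fixes V_0 = 9 V.
KCL at each unknown node (sum of currents leaving = 0; resistances in Ω):
  Node 1: (V_1 - 9)/62000 + (V_1 - V_2)/5.6 + (V_1 - V_5)/39 = 0
  Node 2: (V_2 - V_1)/5.6 + (V_2 - V_3)/160 + (V_2 - V_6)/2200 = 0
  Node 3: (V_3 - V_2)/160 + (V_3 - 0)/4700 = 0
  Node 4: (V_4 - V_5)/24000 + (V_4 - 9)/1200 = 0
  Node 5: (V_5 - V_4)/24000 + (V_5 - V_6)/68000 + (V_5 - V_1)/39 = 0
  Node 6: (V_6 - V_5)/68000 + (V_6 - 0)/120 + (V_6 - V_2)/2200 = 0
Collecting terms (coefficients in siemens):
  0.2042·V_1 - 0.1786·V_2 - 0.02564·V_5 = 0.0001452
  0.1853·V_2 - 0.1786·V_1 - 0.00625·V_3 - 0.0004545·V_6 = 0
  0.006463·V_3 - 0.00625·V_2 = 0
  0.000875·V_4 - 0.00004167·V_5 = 0.0075
  0.0257·V_5 - 0.02564·V_1 - 0.00004167·V_4 - 0.00001471·V_6 = 0
  0.008803·V_6 - 0.0004545·V_2 - 0.00001471·V_5 = 0
Solving these 6 simultaneous equations (Gaussian elimination) gives:
  V_1 = 0.713 V, V_2 = 0.7105 V, V_3 = 0.6871 V, V_4 = 8.606 V
  V_5 = 0.7254 V, V_6 = 0.0379 V
Power in each resistor, P = (ΔV)²/R:
  P_R1 = (9 - 0.713)²/62000 = 0.001108 W
  P_R2 = (0.713 - 0.7105)²/5.6 = 0.000001144 W
  P_R3 = (0.7105 - 0.6871)²/160 = 0.000003419 W
  P_R4 = (8.606 - 0.7254)²/24000 = 0.002588 W
  P_R5 = (0.7254 - 0.0379)²/68000 = 0.000006951 W
  P_R6 = (0.0379 - 0)²/120 = 0.00001197 W
  P_R7 = (9 - 8.606)²/1200 = 0.0001294 W
  P_R8 = (0.713 - 0.7254)²/39 = 0.00000395 W
  P_R9 = (0.7105 - 0.0379)²/2200 = 0.0002056 W
  P_R10 = (0.6871 - 0)²/4700 = 0.0001004 W
P_total = P_R1 + P_R2 + P_R3 + P_R4 + P_R5 + P_R6 + P_R7 + P_R8 + P_R9 + P_R10 = 0.004158 W

Final answer: 0.004158 W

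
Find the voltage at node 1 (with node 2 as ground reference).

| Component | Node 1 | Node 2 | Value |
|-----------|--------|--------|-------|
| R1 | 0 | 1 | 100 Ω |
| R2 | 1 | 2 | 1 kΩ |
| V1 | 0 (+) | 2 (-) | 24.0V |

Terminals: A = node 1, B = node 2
Nodal analysis, taking node 2 as the 0 V reference.
Source V1 fixes V_0 = 24 V.
KCL at each unknown node (sum of currents leaving = 0; resistances in Ω):
  Node 1: (V_1 - 24)/100 + (V_1 - 0)/1000 = 0
Collecting terms: 0.011 × V_1 = 0.24  =>  V_1 = 21.82 V
The requested potential is V_1 = 21.82 V.

Final answer: V_1 = 21.82 V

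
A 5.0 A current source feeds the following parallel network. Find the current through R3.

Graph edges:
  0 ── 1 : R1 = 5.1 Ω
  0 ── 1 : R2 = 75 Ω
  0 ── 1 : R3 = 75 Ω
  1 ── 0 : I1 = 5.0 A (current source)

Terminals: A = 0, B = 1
All resistors sit directly between nodes 0 and 1, so they are in parallel and share one voltage V; the full source current 5 A splits among them.
1/R_par = 1/5.1 + 1/75 + 1/75 = 0.2227 S  =>  R_par = 4.489 Ω
V = I × R_par = 5 × 4.489 = 22.45 V
I_R3 = V/R3 = 22.45/75 = 0.2993 A

Final answer: 0.2993 A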